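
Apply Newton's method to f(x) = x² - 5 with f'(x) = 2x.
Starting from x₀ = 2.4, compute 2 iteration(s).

f(x) = x² - 5
f'(x) = 2x
x₀ = 2.4

Newton-Raphson formula: x_{n+1} = x_n - f(x_n)/f'(x_n)

Iteration 1:
  f(2.400000) = 0.760000
  f'(2.400000) = 4.800000
  x_1 = 2.400000 - 0.760000/4.800000 = 2.241667
Iteration 2:
  f(2.241667) = 0.025069
  f'(2.241667) = 4.483333
  x_2 = 2.241667 - 0.025069/4.483333 = 2.236075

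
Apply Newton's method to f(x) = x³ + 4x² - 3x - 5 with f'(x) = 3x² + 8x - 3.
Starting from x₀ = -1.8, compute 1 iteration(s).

f(x) = x³ + 4x² - 3x - 5
f'(x) = 3x² + 8x - 3
x₀ = -1.8

Newton-Raphson formula: x_{n+1} = x_n - f(x_n)/f'(x_n)

Iteration 1:
  f(-1.800000) = 7.528000
  f'(-1.800000) = -7.680000
  x_1 = -1.800000 - 7.528000/(-7.680000) = -0.819792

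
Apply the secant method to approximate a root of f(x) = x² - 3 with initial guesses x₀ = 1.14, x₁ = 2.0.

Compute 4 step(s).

f(x) = x² - 3
x₀ = 1.14, x₁ = 2.0

Secant formula: x_{n+1} = x_n - f(x_n)(x_n - x_{n-1})/(f(x_n) - f(x_{n-1}))

Iteration 1:
  f(1.140000) = -1.700400
  f(2.000000) = 1.000000
  x_2 = 2.000000 - 1.000000×(2.000000 - 1.140000)/(1.000000 - (-1.700400))
       = 1.681529
Iteration 2:
  f(2.000000) = 1.000000
  f(1.681529) = -0.172461
  x_3 = 1.681529 - (-0.172461)×(1.681529 - 2.000000)/(-0.172461 - 1.000000)
       = 1.728374
Iteration 3:
  f(1.681529) = -0.172461
  f(1.728374) = -0.012724
  x_4 = 1.728374 - (-0.012724)×(1.728374 - 1.681529)/(-0.012724 - (-0.172461))
       = 1.732105
Iteration 4:
  f(1.728374) = -0.012724
  f(1.732105) = 0.000189
  x_5 = 1.732105 - 0.000189×(1.732105 - 1.728374)/(0.000189 - (-0.012724))
       = 1.732051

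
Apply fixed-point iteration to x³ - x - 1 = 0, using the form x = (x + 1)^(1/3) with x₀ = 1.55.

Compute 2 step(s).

Equation: x³ - x - 1 = 0
Fixed-point form: x = (x + 1)^(1/3)
x₀ = 1.55

x_1 = g(1.550000) = 1.366197
x_2 = g(1.366197) = 1.332550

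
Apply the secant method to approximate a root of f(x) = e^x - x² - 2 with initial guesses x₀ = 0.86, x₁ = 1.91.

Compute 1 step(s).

f(x) = e^x - x² - 2
x₀ = 0.86, x₁ = 1.91

Secant formula: x_{n+1} = x_n - f(x_n)(x_n - x_{n-1})/(f(x_n) - f(x_{n-1}))

Iteration 1:
  f(0.860000) = -0.376439
  f(1.910000) = 1.104989
  x_2 = 1.910000 - 1.104989×(1.910000 - 0.860000)/(1.104989 - (-0.376439))
       = 1.126811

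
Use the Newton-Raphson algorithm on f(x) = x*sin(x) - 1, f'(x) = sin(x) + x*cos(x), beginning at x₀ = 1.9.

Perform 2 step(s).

f(x) = x*sin(x) - 1
f'(x) = sin(x) + x*cos(x)
x₀ = 1.9

Newton-Raphson formula: x_{n+1} = x_n - f(x_n)/f'(x_n)

Iteration 1:
  f(1.900000) = 0.797970
  f'(1.900000) = 0.332050
  x_1 = 1.900000 - 0.797970/0.332050 = -0.503163
Iteration 2:
  f(-0.503163) = -0.757375
  f'(-0.503163) = -0.923001
  x_2 = -0.503163 - (-0.757375)/(-0.923001) = -1.323720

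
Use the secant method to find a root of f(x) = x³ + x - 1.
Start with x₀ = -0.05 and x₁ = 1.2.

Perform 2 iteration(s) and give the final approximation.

f(x) = x³ + x - 1
x₀ = -0.05, x₁ = 1.2

Secant formula: x_{n+1} = x_n - f(x_n)(x_n - x_{n-1})/(f(x_n) - f(x_{n-1}))

Iteration 1:
  f(-0.050000) = -1.050125
  f(1.200000) = 1.928000
  x_2 = 1.200000 - 1.928000×(1.200000 - (-0.050000))/(1.928000 - (-1.050125))
       = 0.390766
Iteration 2:
  f(1.200000) = 1.928000
  f(0.390766) = -0.549565
  x_3 = 0.390766 - (-0.549565)×(0.390766 - 1.200000)/(-0.549565 - 1.928000)
       = 0.570267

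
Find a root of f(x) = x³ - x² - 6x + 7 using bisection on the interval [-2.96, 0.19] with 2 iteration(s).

f(x) = x³ - x² - 6x + 7
Initial interval: [-2.96, 0.19]

Iteration 1:
  c_1 = (-2.960000 + 0.190000)/2 = -1.385000
  f(c_1) = f(-1.385000) = 10.735033
  f(a) × f(c) < 0, new interval: [-2.960000, -1.385000]
Iteration 2:
  c_2 = (-2.960000 + (-1.385000))/2 = -2.172500
  f(c_2) = f(-2.172500) = 5.061573
  f(a) × f(c) < 0, new interval: [-2.960000, -2.172500]

After 2 iteration(s), the approximation is c_2 = -2.172500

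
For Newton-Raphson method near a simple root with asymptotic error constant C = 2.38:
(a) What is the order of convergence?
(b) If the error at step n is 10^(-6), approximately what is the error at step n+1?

(a) Newton-Raphson has quadratic (order 2) convergence near simple roots.
    This means |e_{n+1}| ≈ C|e_n|².

(b) With |e_n| = 10^(-6) and C = 2.38:
    |e_{n+1}| ≈ 2.38 × (10^(-6))² = 2.38 × 10^(-12)

(a) 2 (quadratic); (b) |e_{n+1}| ≈ 2.380e-12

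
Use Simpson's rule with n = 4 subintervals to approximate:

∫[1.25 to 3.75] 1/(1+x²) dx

f(x) = 1/(1+x²)
a = 1.25, b = 3.75, n = 4
h = (b - a)/n = 0.625000

Simpson's rule: (h/3)[f(x₀) + 4f(x₁) + 2f(x₂) + ... + f(xₙ)]

x_0 = 1.2500, f(x_0) = 0.390244, coefficient = 1
x_1 = 1.8750, f(x_1) = 0.221453, coefficient = 4
x_2 = 2.5000, f(x_2) = 0.137931, coefficient = 2
x_3 = 3.1250, f(x_3) = 0.092888, coefficient = 4
x_4 = 3.7500, f(x_4) = 0.066390, coefficient = 1

I ≈ (0.625000/3) × 1.989862 = 0.414555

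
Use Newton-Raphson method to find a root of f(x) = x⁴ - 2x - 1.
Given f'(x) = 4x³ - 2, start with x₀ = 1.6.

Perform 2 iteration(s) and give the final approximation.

f(x) = x⁴ - 2x - 1
f'(x) = 4x³ - 2
x₀ = 1.6

Newton-Raphson formula: x_{n+1} = x_n - f(x_n)/f'(x_n)

Iteration 1:
  f(1.600000) = 2.353600
  f'(1.600000) = 14.384000
  x_1 = 1.600000 - 2.353600/14.384000 = 1.436374
Iteration 2:
  f(1.436374) = 0.383921
  f'(1.436374) = 9.853930
  x_2 = 1.436374 - 0.383921/9.853930 = 1.397413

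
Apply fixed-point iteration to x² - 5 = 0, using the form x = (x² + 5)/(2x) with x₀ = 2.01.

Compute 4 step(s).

Equation: x² - 5 = 0
Fixed-point form: x = (x² + 5)/(2x)
x₀ = 2.01

x_1 = g(2.010000) = 2.248781
x_2 = g(2.248781) = 2.236104
x_3 = g(2.236104) = 2.236068
x_4 = g(2.236068) = 2.236068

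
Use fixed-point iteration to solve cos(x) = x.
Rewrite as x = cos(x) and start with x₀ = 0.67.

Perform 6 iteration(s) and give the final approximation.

Equation: cos(x) = x
Fixed-point form: x = cos(x)
x₀ = 0.67

x_1 = g(0.670000) = 0.783822
x_2 = g(0.783822) = 0.708221
x_3 = g(0.708221) = 0.759521
x_4 = g(0.759521) = 0.725166
x_5 = g(0.725166) = 0.748389
x_6 = g(0.748389) = 0.732786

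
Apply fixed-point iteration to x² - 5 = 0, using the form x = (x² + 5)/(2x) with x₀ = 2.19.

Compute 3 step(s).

Equation: x² - 5 = 0
Fixed-point form: x = (x² + 5)/(2x)
x₀ = 2.19

x_1 = g(2.190000) = 2.236553
x_2 = g(2.236553) = 2.236068
x_3 = g(2.236068) = 2.236068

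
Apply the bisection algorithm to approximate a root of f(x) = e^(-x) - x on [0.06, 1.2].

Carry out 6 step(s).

f(x) = e^(-x) - x
Initial interval: [0.06, 1.2]

Iteration 1:
  c_1 = (0.060000 + 1.200000)/2 = 0.630000
  f(c_1) = f(0.630000) = -0.097408
  f(a) × f(c) < 0, new interval: [0.060000, 0.630000]
Iteration 2:
  c_2 = (0.060000 + 0.630000)/2 = 0.345000
  f(c_2) = f(0.345000) = 0.363220
  f(a) × f(c) ≥ 0, new interval: [0.345000, 0.630000]
Iteration 3:
  c_3 = (0.345000 + 0.630000)/2 = 0.487500
  f(c_3) = f(0.487500) = 0.126660
  f(a) × f(c) ≥ 0, new interval: [0.487500, 0.630000]
Iteration 4:
  c_4 = (0.487500 + 0.630000)/2 = 0.558750
  f(c_4) = f(0.558750) = 0.013174
  f(a) × f(c) ≥ 0, new interval: [0.558750, 0.630000]
Iteration 5:
  c_5 = (0.558750 + 0.630000)/2 = 0.594375
  f(c_5) = f(0.594375) = -0.042468
  f(a) × f(c) < 0, new interval: [0.558750, 0.594375]
Iteration 6:
  c_6 = (0.558750 + 0.594375)/2 = 0.576562
  f(c_6) = f(0.576562) = -0.014736
  f(a) × f(c) < 0, new interval: [0.558750, 0.576562]

After 6 iteration(s), the approximation is c_6 = 0.576562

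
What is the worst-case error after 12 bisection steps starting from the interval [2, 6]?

Bisection error bound: |error| ≤ (b-a)/2^n
|error| ≤ (6 - 2)/2^12 = 4/2^12
|error| ≤ 0.0009765625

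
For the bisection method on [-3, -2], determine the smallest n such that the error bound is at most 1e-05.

We need (b-a)/2^n ≤ 1e-05
(-2 - (-3))/2^n ≤ 1e-05
1/2^n ≤ 1e-05
2^n ≥ 100000
n ≥ log₂(100000) = 16.61
n ≥ 17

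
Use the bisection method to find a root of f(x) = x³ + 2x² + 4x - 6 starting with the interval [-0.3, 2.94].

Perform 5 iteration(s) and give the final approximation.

f(x) = x³ + 2x² + 4x - 6
Initial interval: [-0.3, 2.94]

Iteration 1:
  c_1 = (-0.300000 + 2.940000)/2 = 1.320000
  f(c_1) = f(1.320000) = 5.064768
  f(a) × f(c) < 0, new interval: [-0.300000, 1.320000]
Iteration 2:
  c_2 = (-0.300000 + 1.320000)/2 = 0.510000
  f(c_2) = f(0.510000) = -3.307149
  f(a) × f(c) ≥ 0, new interval: [0.510000, 1.320000]
Iteration 3:
  c_3 = (0.510000 + 1.320000)/2 = 0.915000
  f(c_3) = f(0.915000) = 0.100511
  f(a) × f(c) < 0, new interval: [0.510000, 0.915000]
Iteration 4:
  c_4 = (0.510000 + 0.915000)/2 = 0.712500
  f(c_4) = f(0.712500) = -1.772982
  f(a) × f(c) ≥ 0, new interval: [0.712500, 0.915000]
Iteration 5:
  c_5 = (0.712500 + 0.915000)/2 = 0.813750
  f(c_5) = f(0.813750) = -0.881766
  f(a) × f(c) ≥ 0, new interval: [0.813750, 0.915000]

After 5 iteration(s), the approximation is c_5 = 0.813750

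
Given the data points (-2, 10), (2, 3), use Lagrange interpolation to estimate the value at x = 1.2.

Lagrange interpolation formula:
P(x) = Σ yᵢ × Lᵢ(x)
where Lᵢ(x) = Π_{j≠i} (x - xⱼ)/(xᵢ - xⱼ)

L_0(1.2) = (1.2 - 2)/(-2 - 2) = 0.200000
L_1(1.2) = (1.2 - (-2))/(2 - (-2)) = 0.800000

P(1.2) = 10×L_0(1.2) + 3×L_1(1.2)
P(1.2) = 4.400000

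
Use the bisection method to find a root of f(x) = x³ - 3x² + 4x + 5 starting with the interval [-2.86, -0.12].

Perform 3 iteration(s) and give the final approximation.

f(x) = x³ - 3x² + 4x + 5
Initial interval: [-2.86, -0.12]

Iteration 1:
  c_1 = (-2.860000 + (-0.120000))/2 = -1.490000
  f(c_1) = f(-1.490000) = -10.928249
  f(a) × f(c) ≥ 0, new interval: [-1.490000, -0.120000]
Iteration 2:
  c_2 = (-1.490000 + (-0.120000))/2 = -0.805000
  f(c_2) = f(-0.805000) = -0.685735
  f(a) × f(c) ≥ 0, new interval: [-0.805000, -0.120000]
Iteration 3:
  c_3 = (-0.805000 + (-0.120000))/2 = -0.462500
  f(c_3) = f(-0.462500) = 2.409350
  f(a) × f(c) < 0, new interval: [-0.805000, -0.462500]

After 3 iteration(s), the approximation is c_3 = -0.462500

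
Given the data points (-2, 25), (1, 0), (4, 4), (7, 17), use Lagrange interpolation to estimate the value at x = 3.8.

Lagrange interpolation formula:
P(x) = Σ yᵢ × Lᵢ(x)
where Lᵢ(x) = Π_{j≠i} (x - xⱼ)/(xᵢ - xⱼ)

L_0(3.8) = (3.8 - 1)/(-2 - 1) × (3.8 - 4)/(-2 - 4) × (3.8 - 7)/(-2 - 7) = -0.011062
L_1(3.8) = (3.8 - (-2))/(1 - (-2)) × (3.8 - 4)/(1 - 4) × (3.8 - 7)/(1 - 7) = 0.068741
L_2(3.8) = (3.8 - (-2))/(4 - (-2)) × (3.8 - 1)/(4 - 1) × (3.8 - 7)/(4 - 7) = 0.962370
L_3(3.8) = (3.8 - (-2))/(7 - (-2)) × (3.8 - 1)/(7 - 1) × (3.8 - 4)/(7 - 4) = -0.020049

P(3.8) = 25×L_0(3.8) + 0×L_1(3.8) + 4×L_2(3.8) + 17×L_3(3.8)
P(3.8) = 3.232099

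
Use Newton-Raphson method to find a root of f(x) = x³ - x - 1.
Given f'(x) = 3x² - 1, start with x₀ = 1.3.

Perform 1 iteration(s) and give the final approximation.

f(x) = x³ - x - 1
f'(x) = 3x² - 1
x₀ = 1.3

Newton-Raphson formula: x_{n+1} = x_n - f(x_n)/f'(x_n)

Iteration 1:
  f(1.300000) = -0.103000
  f'(1.300000) = 4.070000
  x_1 = 1.300000 - (-0.103000)/4.070000 = 1.325307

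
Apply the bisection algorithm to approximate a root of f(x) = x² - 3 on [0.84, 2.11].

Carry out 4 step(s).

f(x) = x² - 3
Initial interval: [0.84, 2.11]

Iteration 1:
  c_1 = (0.840000 + 2.110000)/2 = 1.475000
  f(c_1) = f(1.475000) = -0.824375
  f(a) × f(c) ≥ 0, new interval: [1.475000, 2.110000]
Iteration 2:
  c_2 = (1.475000 + 2.110000)/2 = 1.792500
  f(c_2) = f(1.792500) = 0.213056
  f(a) × f(c) < 0, new interval: [1.475000, 1.792500]
Iteration 3:
  c_3 = (1.475000 + 1.792500)/2 = 1.633750
  f(c_3) = f(1.633750) = -0.330861
  f(a) × f(c) ≥ 0, new interval: [1.633750, 1.792500]
Iteration 4:
  c_4 = (1.633750 + 1.792500)/2 = 1.713125
  f(c_4) = f(1.713125) = -0.065203
  f(a) × f(c) ≥ 0, new interval: [1.713125, 1.792500]

After 4 iteration(s), the approximation is c_4 = 1.713125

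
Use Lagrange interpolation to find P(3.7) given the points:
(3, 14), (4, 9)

Lagrange interpolation formula:
P(x) = Σ yᵢ × Lᵢ(x)
where Lᵢ(x) = Π_{j≠i} (x - xⱼ)/(xᵢ - xⱼ)

L_0(3.7) = (3.7 - 4)/(3 - 4) = 0.300000
L_1(3.7) = (3.7 - 3)/(4 - 3) = 0.700000

P(3.7) = 14×L_0(3.7) + 9×L_1(3.7)
P(3.7) = 10.500000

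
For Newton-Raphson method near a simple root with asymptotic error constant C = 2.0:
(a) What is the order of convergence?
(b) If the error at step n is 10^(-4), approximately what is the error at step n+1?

(a) Newton-Raphson has quadratic (order 2) convergence near simple roots.
    This means |e_{n+1}| ≈ C|e_n|².

(b) With |e_n| = 10^(-4) and C = 2.0:
    |e_{n+1}| ≈ 2.0 × (10^(-4))² = 2.0 × 10^(-8)

(a) 2 (quadratic); (b) |e_{n+1}| ≈ 2.000e-08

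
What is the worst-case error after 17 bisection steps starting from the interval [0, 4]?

Bisection error bound: |error| ≤ (b-a)/2^n
|error| ≤ (4 - 0)/2^17 = 4/2^17
|error| ≤ 0.0000305176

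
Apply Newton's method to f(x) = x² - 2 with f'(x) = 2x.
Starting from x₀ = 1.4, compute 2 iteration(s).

f(x) = x² - 2
f'(x) = 2x
x₀ = 1.4

Newton-Raphson formula: x_{n+1} = x_n - f(x_n)/f'(x_n)

Iteration 1:
  f(1.400000) = -0.040000
  f'(1.400000) = 2.800000
  x_1 = 1.400000 - (-0.040000)/2.800000 = 1.414286
Iteration 2:
  f(1.414286) = 0.000204
  f'(1.414286) = 2.828571
  x_2 = 1.414286 - 0.000204/2.828571 = 1.414214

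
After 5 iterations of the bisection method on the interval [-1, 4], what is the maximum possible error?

Bisection error bound: |error| ≤ (b-a)/2^n
|error| ≤ (4 - (-1))/2^5 = 5/2^5
|error| ≤ 0.1562500000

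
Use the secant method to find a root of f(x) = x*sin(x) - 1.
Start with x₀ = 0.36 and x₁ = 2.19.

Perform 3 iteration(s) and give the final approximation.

f(x) = x*sin(x) - 1
x₀ = 0.36, x₁ = 2.19

Secant formula: x_{n+1} = x_n - f(x_n)(x_n - x_{n-1})/(f(x_n) - f(x_{n-1}))

Iteration 1:
  f(0.360000) = -0.873181
  f(2.190000) = 0.783407
  x_2 = 2.190000 - 0.783407×(2.190000 - 0.360000)/(0.783407 - (-0.873181))
       = 1.324586
Iteration 2:
  f(2.190000) = 0.783407
  f(1.324586) = 0.284641
  x_3 = 1.324586 - 0.284641×(1.324586 - 2.190000)/(0.284641 - 0.783407)
       = 0.830703
Iteration 3:
  f(1.324586) = 0.284641
  f(0.830703) = -0.386604
  x_4 = 0.830703 - (-0.386604)×(0.830703 - 1.324586)/(-0.386604 - 0.284641)
       = 1.115156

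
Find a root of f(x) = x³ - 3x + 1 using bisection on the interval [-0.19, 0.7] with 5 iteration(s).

f(x) = x³ - 3x + 1
Initial interval: [-0.19, 0.7]

Iteration 1:
  c_1 = (-0.190000 + 0.700000)/2 = 0.255000
  f(c_1) = f(0.255000) = 0.251581
  f(a) × f(c) ≥ 0, new interval: [0.255000, 0.700000]
Iteration 2:
  c_2 = (0.255000 + 0.700000)/2 = 0.477500
  f(c_2) = f(0.477500) = -0.323627
  f(a) × f(c) < 0, new interval: [0.255000, 0.477500]
Iteration 3:
  c_3 = (0.255000 + 0.477500)/2 = 0.366250
  f(c_3) = f(0.366250) = -0.049622
  f(a) × f(c) < 0, new interval: [0.255000, 0.366250]
Iteration 4:
  c_4 = (0.255000 + 0.366250)/2 = 0.310625
  f(c_4) = f(0.310625) = 0.098097
  f(a) × f(c) ≥ 0, new interval: [0.310625, 0.366250]
Iteration 5:
  c_5 = (0.310625 + 0.366250)/2 = 0.338437
  f(c_5) = f(0.338437) = 0.023452
  f(a) × f(c) ≥ 0, new interval: [0.338437, 0.366250]

After 5 iteration(s), the approximation is c_5 = 0.338437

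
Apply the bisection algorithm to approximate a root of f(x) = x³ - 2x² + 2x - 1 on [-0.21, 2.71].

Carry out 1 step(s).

f(x) = x³ - 2x² + 2x - 1
Initial interval: [-0.21, 2.71]

Iteration 1:
  c_1 = (-0.210000 + 2.710000)/2 = 1.250000
  f(c_1) = f(1.250000) = 0.328125
  f(a) × f(c) < 0, new interval: [-0.210000, 1.250000]

After 1 iteration(s), the approximation is c_1 = 1.250000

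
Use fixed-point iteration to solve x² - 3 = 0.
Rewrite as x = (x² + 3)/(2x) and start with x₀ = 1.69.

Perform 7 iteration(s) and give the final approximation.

Equation: x² - 3 = 0
Fixed-point form: x = (x² + 3)/(2x)
x₀ = 1.69

x_1 = g(1.690000) = 1.732574
x_2 = g(1.732574) = 1.732051
x_3 = g(1.732051) = 1.732051
x_4 = g(1.732051) = 1.732051
x_5 = g(1.732051) = 1.732051
x_6 = g(1.732051) = 1.732051
x_7 = g(1.732051) = 1.732051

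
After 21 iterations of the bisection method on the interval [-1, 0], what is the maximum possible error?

Bisection error bound: |error| ≤ (b-a)/2^n
|error| ≤ (0 - (-1))/2^21 = 1/2^21
|error| ≤ 0.0000004768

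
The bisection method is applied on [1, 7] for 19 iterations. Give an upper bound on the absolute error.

Bisection error bound: |error| ≤ (b-a)/2^n
|error| ≤ (7 - 1)/2^19 = 6/2^19
|error| ≤ 0.0000114441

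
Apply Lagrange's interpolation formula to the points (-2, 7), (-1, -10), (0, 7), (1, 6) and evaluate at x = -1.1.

Lagrange interpolation formula:
P(x) = Σ yᵢ × Lᵢ(x)
where Lᵢ(x) = Π_{j≠i} (x - xⱼ)/(xᵢ - xⱼ)

L_0(-1.1) = (-1.1 - (-1))/(-2 - (-1)) × (-1.1 - 0)/(-2 - 0) × (-1.1 - 1)/(-2 - 1) = 0.038500
L_1(-1.1) = (-1.1 - (-2))/(-1 - (-2)) × (-1.1 - 0)/(-1 - 0) × (-1.1 - 1)/(-1 - 1) = 1.039500
L_2(-1.1) = (-1.1 - (-2))/(0 - (-2)) × (-1.1 - (-1))/(0 - (-1)) × (-1.1 - 1)/(0 - 1) = -0.094500
L_3(-1.1) = (-1.1 - (-2))/(1 - (-2)) × (-1.1 - (-1))/(1 - (-1)) × (-1.1 - 0)/(1 - 0) = 0.016500

P(-1.1) = 7×L_0(-1.1) + (-10)×L_1(-1.1) + 7×L_2(-1.1) + 6×L_3(-1.1)
P(-1.1) = -10.688000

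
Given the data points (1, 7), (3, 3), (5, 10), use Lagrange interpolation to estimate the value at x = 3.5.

Lagrange interpolation formula:
P(x) = Σ yᵢ × Lᵢ(x)
where Lᵢ(x) = Π_{j≠i} (x - xⱼ)/(xᵢ - xⱼ)

L_0(3.5) = (3.5 - 3)/(1 - 3) × (3.5 - 5)/(1 - 5) = -0.093750
L_1(3.5) = (3.5 - 1)/(3 - 1) × (3.5 - 5)/(3 - 5) = 0.937500
L_2(3.5) = (3.5 - 1)/(5 - 1) × (3.5 - 3)/(5 - 3) = 0.156250

P(3.5) = 7×L_0(3.5) + 3×L_1(3.5) + 10×L_2(3.5)
P(3.5) = 3.718750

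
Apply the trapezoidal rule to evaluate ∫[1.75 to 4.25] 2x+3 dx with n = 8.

f(x) = 2x+3
a = 1.75, b = 4.25, n = 8
h = (b - a)/n = 0.312500

Trapezoidal rule: (h/2)[f(x₀) + 2f(x₁) + 2f(x₂) + ... + f(xₙ)]

x_0 = 1.7500, f(x_0) = 6.500000, coefficient = 1
x_1 = 2.0625, f(x_1) = 7.125000, coefficient = 2
x_2 = 2.3750, f(x_2) = 7.750000, coefficient = 2
x_3 = 2.6875, f(x_3) = 8.375000, coefficient = 2
x_4 = 3.0000, f(x_4) = 9.000000, coefficient = 2
x_5 = 3.3125, f(x_5) = 9.625000, coefficient = 2
x_6 = 3.6250, f(x_6) = 10.250000, coefficient = 2
x_7 = 3.9375, f(x_7) = 10.875000, coefficient = 2
x_8 = 4.2500, f(x_8) = 11.500000, coefficient = 1

I ≈ (0.312500/2) × 144.000000 = 22.500000
Exact value: 22.500000
Error: 0.000000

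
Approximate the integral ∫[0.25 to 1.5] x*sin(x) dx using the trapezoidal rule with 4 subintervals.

f(x) = x*sin(x)
a = 0.25, b = 1.5, n = 4
h = (b - a)/n = 0.312500

Trapezoidal rule: (h/2)[f(x₀) + 2f(x₁) + 2f(x₂) + ... + f(xₙ)]

x_0 = 0.2500, f(x_0) = 0.061851, coefficient = 1
x_1 = 0.5625, f(x_1) = 0.299983, coefficient = 2
x_2 = 0.8750, f(x_2) = 0.671601, coefficient = 2
x_3 = 1.1875, f(x_3) = 1.101331, coefficient = 2
x_4 = 1.5000, f(x_4) = 1.496242, coefficient = 1

I ≈ (0.312500/2) × 5.703923 = 0.891238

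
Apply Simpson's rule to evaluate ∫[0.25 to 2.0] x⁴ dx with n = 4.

f(x) = x⁴
a = 0.25, b = 2.0, n = 4
h = (b - a)/n = 0.437500

Simpson's rule: (h/3)[f(x₀) + 4f(x₁) + 2f(x₂) + ... + f(xₙ)]

x_0 = 0.2500, f(x_0) = 0.003906, coefficient = 1
x_1 = 0.6875, f(x_1) = 0.223404, coefficient = 4
x_2 = 1.1250, f(x_2) = 1.601807, coefficient = 2
x_3 = 1.5625, f(x_3) = 5.960464, coefficient = 4
x_4 = 2.0000, f(x_4) = 16.000000, coefficient = 1

I ≈ (0.437500/3) × 43.942993 = 6.408353
Exact value: 6.399805
Error: 0.008548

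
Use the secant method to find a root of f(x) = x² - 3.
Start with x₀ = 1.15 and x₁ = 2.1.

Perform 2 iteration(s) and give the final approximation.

f(x) = x² - 3
x₀ = 1.15, x₁ = 2.1

Secant formula: x_{n+1} = x_n - f(x_n)(x_n - x_{n-1})/(f(x_n) - f(x_{n-1}))

Iteration 1:
  f(1.150000) = -1.677500
  f(2.100000) = 1.410000
  x_2 = 2.100000 - 1.410000×(2.100000 - 1.150000)/(1.410000 - (-1.677500))
       = 1.666154
Iteration 2:
  f(2.100000) = 1.410000
  f(1.666154) = -0.223931
  x_3 = 1.666154 - (-0.223931)×(1.666154 - 2.100000)/(-0.223931 - 1.410000)
       = 1.725613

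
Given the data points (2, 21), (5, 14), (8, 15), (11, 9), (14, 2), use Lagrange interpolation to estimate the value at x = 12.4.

Lagrange interpolation formula:
P(x) = Σ yᵢ × Lᵢ(x)
where Lᵢ(x) = Π_{j≠i} (x - xⱼ)/(xᵢ - xⱼ)

L_0(12.4) = (12.4 - 5)/(2 - 5) × (12.4 - 8)/(2 - 8) × (12.4 - 11)/(2 - 11) × (12.4 - 14)/(2 - 14) = -0.037518
L_1(12.4) = (12.4 - 2)/(5 - 2) × (12.4 - 8)/(5 - 8) × (12.4 - 11)/(5 - 11) × (12.4 - 14)/(5 - 14) = 0.210910
L_2(12.4) = (12.4 - 2)/(8 - 2) × (12.4 - 5)/(8 - 5) × (12.4 - 11)/(8 - 11) × (12.4 - 14)/(8 - 14) = -0.532069
L_3(12.4) = (12.4 - 2)/(11 - 2) × (12.4 - 5)/(11 - 5) × (12.4 - 8)/(11 - 8) × (12.4 - 14)/(11 - 14) = 1.114812
L_4(12.4) = (12.4 - 2)/(14 - 2) × (12.4 - 5)/(14 - 5) × (12.4 - 8)/(14 - 8) × (12.4 - 11)/(14 - 11) = 0.243865

P(12.4) = 21×L_0(12.4) + 14×L_1(12.4) + 15×L_2(12.4) + 9×L_3(12.4) + 2×L_4(12.4)
P(12.4) = 4.704869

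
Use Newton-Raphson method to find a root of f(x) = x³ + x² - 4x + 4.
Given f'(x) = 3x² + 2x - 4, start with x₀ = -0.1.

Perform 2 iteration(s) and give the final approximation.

f(x) = x³ + x² - 4x + 4
f'(x) = 3x² + 2x - 4
x₀ = -0.1

Newton-Raphson formula: x_{n+1} = x_n - f(x_n)/f'(x_n)

Iteration 1:
  f(-0.100000) = 4.409000
  f'(-0.100000) = -4.170000
  x_1 = -0.100000 - 4.409000/(-4.170000) = 0.957314
Iteration 2:
  f(0.957314) = 1.964525
  f'(0.957314) = 0.663979
  x_2 = 0.957314 - 1.964525/0.663979 = -2.001399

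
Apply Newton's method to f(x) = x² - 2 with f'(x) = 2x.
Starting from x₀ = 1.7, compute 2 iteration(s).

f(x) = x² - 2
f'(x) = 2x
x₀ = 1.7

Newton-Raphson formula: x_{n+1} = x_n - f(x_n)/f'(x_n)

Iteration 1:
  f(1.700000) = 0.890000
  f'(1.700000) = 3.400000
  x_1 = 1.700000 - 0.890000/3.400000 = 1.438235
Iteration 2:
  f(1.438235) = 0.068521
  f'(1.438235) = 2.876471
  x_2 = 1.438235 - 0.068521/2.876471 = 1.414414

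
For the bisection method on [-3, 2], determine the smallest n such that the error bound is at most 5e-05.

We need (b-a)/2^n ≤ 5e-05
(2 - (-3))/2^n ≤ 5e-05
5/2^n ≤ 5e-05
2^n ≥ 100000
n ≥ log₂(100000) = 16.61
n ≥ 17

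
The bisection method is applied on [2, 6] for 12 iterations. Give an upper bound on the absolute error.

Bisection error bound: |error| ≤ (b-a)/2^n
|error| ≤ (6 - 2)/2^12 = 4/2^12
|error| ≤ 0.0009765625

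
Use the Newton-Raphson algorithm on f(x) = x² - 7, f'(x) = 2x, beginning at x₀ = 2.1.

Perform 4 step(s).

f(x) = x² - 7
f'(x) = 2x
x₀ = 2.1

Newton-Raphson formula: x_{n+1} = x_n - f(x_n)/f'(x_n)

Iteration 1:
  f(2.100000) = -2.590000
  f'(2.100000) = 4.200000
  x_1 = 2.100000 - (-2.590000)/4.200000 = 2.716667
Iteration 2:
  f(2.716667) = 0.380278
  f'(2.716667) = 5.433333
  x_2 = 2.716667 - 0.380278/5.433333 = 2.646677
Iteration 3:
  f(2.646677) = 0.004899
  f'(2.646677) = 5.293354
  x_3 = 2.646677 - 0.004899/5.293354 = 2.645751
Iteration 4:
  f(2.645751) = 0.000001
  f'(2.645751) = 5.291503
  x_4 = 2.645751 - 0.000001/5.291503 = 2.645751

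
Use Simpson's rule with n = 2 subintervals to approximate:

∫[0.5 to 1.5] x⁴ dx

f(x) = x⁴
a = 0.5, b = 1.5, n = 2
h = (b - a)/n = 0.500000

Simpson's rule: (h/3)[f(x₀) + 4f(x₁) + 2f(x₂) + ... + f(xₙ)]

x_0 = 0.5000, f(x_0) = 0.062500, coefficient = 1
x_1 = 1.0000, f(x_1) = 1.000000, coefficient = 4
x_2 = 1.5000, f(x_2) = 5.062500, coefficient = 1

I ≈ (0.500000/3) × 9.125000 = 1.520833
Exact value: 1.512500
Error: 0.008333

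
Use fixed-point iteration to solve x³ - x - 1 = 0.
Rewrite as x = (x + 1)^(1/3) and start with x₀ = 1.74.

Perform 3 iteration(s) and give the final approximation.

Equation: x³ - x - 1 = 0
Fixed-point form: x = (x + 1)^(1/3)
x₀ = 1.74

x_1 = g(1.740000) = 1.399319
x_2 = g(1.399319) = 1.338739
x_3 = g(1.338739) = 1.327376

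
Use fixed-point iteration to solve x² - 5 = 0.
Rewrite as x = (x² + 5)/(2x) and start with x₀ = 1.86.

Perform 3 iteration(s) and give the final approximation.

Equation: x² - 5 = 0
Fixed-point form: x = (x² + 5)/(2x)
x₀ = 1.86

x_1 = g(1.860000) = 2.274086
x_2 = g(2.274086) = 2.236386
x_3 = g(2.236386) = 2.236068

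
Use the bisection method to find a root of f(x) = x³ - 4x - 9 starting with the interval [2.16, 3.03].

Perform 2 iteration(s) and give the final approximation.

f(x) = x³ - 4x - 9
Initial interval: [2.16, 3.03]

Iteration 1:
  c_1 = (2.160000 + 3.030000)/2 = 2.595000
  f(c_1) = f(2.595000) = -1.905205
  f(a) × f(c) ≥ 0, new interval: [2.595000, 3.030000]
Iteration 2:
  c_2 = (2.595000 + 3.030000)/2 = 2.812500
  f(c_2) = f(2.812500) = 1.997314
  f(a) × f(c) < 0, new interval: [2.595000, 2.812500]

After 2 iteration(s), the approximation is c_2 = 2.812500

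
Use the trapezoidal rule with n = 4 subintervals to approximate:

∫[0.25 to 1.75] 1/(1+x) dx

f(x) = 1/(1+x)
a = 0.25, b = 1.75, n = 4
h = (b - a)/n = 0.375000

Trapezoidal rule: (h/2)[f(x₀) + 2f(x₁) + 2f(x₂) + ... + f(xₙ)]

x_0 = 0.2500, f(x_0) = 0.800000, coefficient = 1
x_1 = 0.6250, f(x_1) = 0.615385, coefficient = 2
x_2 = 1.0000, f(x_2) = 0.500000, coefficient = 2
x_3 = 1.3750, f(x_3) = 0.421053, coefficient = 2
x_4 = 1.7500, f(x_4) = 0.363636, coefficient = 1

I ≈ (0.375000/2) × 4.236511 = 0.794346
Exact value: 0.788457
Error: 0.005888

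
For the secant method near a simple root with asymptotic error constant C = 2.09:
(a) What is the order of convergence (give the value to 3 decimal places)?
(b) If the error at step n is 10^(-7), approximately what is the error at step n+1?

(a) Secant method has superlinear convergence with order φ = (1+√5)/2 ≈ 1.618.
    This means |e_{n+1}| ≈ C|e_n|^1.618.

(b) With |e_n| = 10^(-7) and C = 2.09:
    |e_{n+1}| ≈ 2.09 × (10^(-7))^1.618 = 2.09 × 10^(-11.33)

(a) ≈ 1.618 (golden ratio); (b) |e_{n+1}| ≈ 9.861e-12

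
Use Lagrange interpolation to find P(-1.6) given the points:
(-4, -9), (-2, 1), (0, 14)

Lagrange interpolation formula:
P(x) = Σ yᵢ × Lᵢ(x)
where Lᵢ(x) = Π_{j≠i} (x - xⱼ)/(xᵢ - xⱼ)

L_0(-1.6) = (-1.6 - (-2))/(-4 - (-2)) × (-1.6 - 0)/(-4 - 0) = -0.080000
L_1(-1.6) = (-1.6 - (-4))/(-2 - (-4)) × (-1.6 - 0)/(-2 - 0) = 0.960000
L_2(-1.6) = (-1.6 - (-4))/(0 - (-4)) × (-1.6 - (-2))/(0 - (-2)) = 0.120000

P(-1.6) = (-9)×L_0(-1.6) + 1×L_1(-1.6) + 14×L_2(-1.6)
P(-1.6) = 3.360000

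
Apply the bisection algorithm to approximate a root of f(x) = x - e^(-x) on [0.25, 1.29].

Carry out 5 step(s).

f(x) = x - e^(-x)
Initial interval: [0.25, 1.29]

Iteration 1:
  c_1 = (0.250000 + 1.290000)/2 = 0.770000
  f(c_1) = f(0.770000) = 0.306987
  f(a) × f(c) < 0, new interval: [0.250000, 0.770000]
Iteration 2:
  c_2 = (0.250000 + 0.770000)/2 = 0.510000
  f(c_2) = f(0.510000) = -0.090496
  f(a) × f(c) ≥ 0, new interval: [0.510000, 0.770000]
Iteration 3:
  c_3 = (0.510000 + 0.770000)/2 = 0.640000
  f(c_3) = f(0.640000) = 0.112708
  f(a) × f(c) < 0, new interval: [0.510000, 0.640000]
Iteration 4:
  c_4 = (0.510000 + 0.640000)/2 = 0.575000
  f(c_4) = f(0.575000) = 0.012295
  f(a) × f(c) < 0, new interval: [0.510000, 0.575000]
Iteration 5:
  c_5 = (0.510000 + 0.575000)/2 = 0.542500
  f(c_5) = f(0.542500) = -0.038793
  f(a) × f(c) ≥ 0, new interval: [0.542500, 0.575000]

After 5 iteration(s), the approximation is c_5 = 0.542500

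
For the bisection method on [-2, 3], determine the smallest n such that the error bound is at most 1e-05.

We need (b-a)/2^n ≤ 1e-05
(3 - (-2))/2^n ≤ 1e-05
5/2^n ≤ 1e-05
2^n ≥ 500000
n ≥ log₂(500000) = 18.93
n ≥ 19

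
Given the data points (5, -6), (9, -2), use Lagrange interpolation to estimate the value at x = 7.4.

Lagrange interpolation formula:
P(x) = Σ yᵢ × Lᵢ(x)
where Lᵢ(x) = Π_{j≠i} (x - xⱼ)/(xᵢ - xⱼ)

L_0(7.4) = (7.4 - 9)/(5 - 9) = 0.400000
L_1(7.4) = (7.4 - 5)/(9 - 5) = 0.600000

P(7.4) = (-6)×L_0(7.4) + (-2)×L_1(7.4)
P(7.4) = -3.600000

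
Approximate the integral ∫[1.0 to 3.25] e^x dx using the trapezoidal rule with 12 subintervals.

f(x) = e^x
a = 1.0, b = 3.25, n = 12
h = (b - a)/n = 0.187500

Trapezoidal rule: (h/2)[f(x₀) + 2f(x₁) + 2f(x₂) + ... + f(xₙ)]

x_0 = 1.0000, f(x_0) = 2.718282, coefficient = 1
x_1 = 1.1875, f(x_1) = 3.278874, coefficient = 2
x_2 = 1.3750, f(x_2) = 3.955077, coefficient = 2
x_3 = 1.5625, f(x_3) = 4.770733, coefficient = 2
x_4 = 1.7500, f(x_4) = 5.754603, coefficient = 2
x_5 = 1.9375, f(x_5) = 6.941376, coefficient = 2
x_6 = 2.1250, f(x_6) = 8.372897, coefficient = 2
x_7 = 2.3125, f(x_7) = 10.099642, coefficient = 2
x_8 = 2.5000, f(x_8) = 12.182494, coefficient = 2
x_9 = 2.6875, f(x_9) = 14.694893, coefficient = 2
x_10 = 2.8750, f(x_10) = 17.725424, coefficient = 2
x_11 = 3.0625, f(x_11) = 21.380943, coefficient = 2
x_12 = 3.2500, f(x_12) = 25.790340, coefficient = 1

I ≈ (0.187500/2) × 246.822533 = 23.139612
Exact value: 23.072058
Error: 0.067554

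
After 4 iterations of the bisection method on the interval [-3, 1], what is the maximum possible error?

Bisection error bound: |error| ≤ (b-a)/2^n
|error| ≤ (1 - (-3))/2^4 = 4/2^4
|error| ≤ 0.2500000000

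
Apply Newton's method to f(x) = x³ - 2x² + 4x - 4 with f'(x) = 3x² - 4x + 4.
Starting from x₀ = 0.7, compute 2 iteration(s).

f(x) = x³ - 2x² + 4x - 4
f'(x) = 3x² - 4x + 4
x₀ = 0.7

Newton-Raphson formula: x_{n+1} = x_n - f(x_n)/f'(x_n)

Iteration 1:
  f(0.700000) = -1.837000
  f'(0.700000) = 2.670000
  x_1 = 0.700000 - (-1.837000)/2.670000 = 1.388015
Iteration 2:
  f(1.388015) = 0.373018
  f'(1.388015) = 4.227697
  x_2 = 1.388015 - 0.373018/4.227697 = 1.299783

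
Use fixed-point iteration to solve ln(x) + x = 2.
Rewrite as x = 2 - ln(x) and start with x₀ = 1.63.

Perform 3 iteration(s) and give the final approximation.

Equation: ln(x) + x = 2
Fixed-point form: x = 2 - ln(x)
x₀ = 1.63

x_1 = g(1.630000) = 1.511420
x_2 = g(1.511420) = 1.586950
x_3 = g(1.586950) = 1.538186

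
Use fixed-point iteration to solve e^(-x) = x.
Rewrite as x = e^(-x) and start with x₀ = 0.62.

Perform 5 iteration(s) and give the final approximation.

Equation: e^(-x) = x
Fixed-point form: x = e^(-x)
x₀ = 0.62

x_1 = g(0.620000) = 0.537944
x_2 = g(0.537944) = 0.583947
x_3 = g(0.583947) = 0.557693
x_4 = g(0.557693) = 0.572529
x_5 = g(0.572529) = 0.564097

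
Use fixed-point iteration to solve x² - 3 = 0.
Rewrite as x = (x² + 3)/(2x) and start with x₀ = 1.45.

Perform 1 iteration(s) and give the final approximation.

Equation: x² - 3 = 0
Fixed-point form: x = (x² + 3)/(2x)
x₀ = 1.45

x_1 = g(1.450000) = 1.759483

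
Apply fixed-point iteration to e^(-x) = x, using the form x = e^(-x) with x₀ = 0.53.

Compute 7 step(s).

Equation: e^(-x) = x
Fixed-point form: x = e^(-x)
x₀ = 0.53

x_1 = g(0.530000) = 0.588605
x_2 = g(0.588605) = 0.555101
x_3 = g(0.555101) = 0.574014
x_4 = g(0.574014) = 0.563260
x_5 = g(0.563260) = 0.569350
x_6 = g(0.569350) = 0.565893
x_7 = g(0.565893) = 0.567853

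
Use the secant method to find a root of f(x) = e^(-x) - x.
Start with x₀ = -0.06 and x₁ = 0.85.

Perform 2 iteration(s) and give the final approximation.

f(x) = e^(-x) - x
x₀ = -0.06, x₁ = 0.85

Secant formula: x_{n+1} = x_n - f(x_n)(x_n - x_{n-1})/(f(x_n) - f(x_{n-1}))

Iteration 1:
  f(-0.060000) = 1.121837
  f(0.850000) = -0.422585
  x_2 = 0.850000 - (-0.422585)×(0.850000 - (-0.060000))/(-0.422585 - 1.121837)
       = 0.601006
Iteration 2:
  f(0.850000) = -0.422585
  f(0.601006) = -0.052745
  x_3 = 0.601006 - (-0.052745)×(0.601006 - 0.850000)/(-0.052745 - (-0.422585))
       = 0.565495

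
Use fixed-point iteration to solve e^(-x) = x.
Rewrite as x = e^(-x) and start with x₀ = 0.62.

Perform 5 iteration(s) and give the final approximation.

Equation: e^(-x) = x
Fixed-point form: x = e^(-x)
x₀ = 0.62

x_1 = g(0.620000) = 0.537944
x_2 = g(0.537944) = 0.583947
x_3 = g(0.583947) = 0.557693
x_4 = g(0.557693) = 0.572529
x_5 = g(0.572529) = 0.564097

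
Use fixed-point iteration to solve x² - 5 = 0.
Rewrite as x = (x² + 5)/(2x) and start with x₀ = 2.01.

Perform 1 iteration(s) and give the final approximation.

Equation: x² - 5 = 0
Fixed-point form: x = (x² + 5)/(2x)
x₀ = 2.01

x_1 = g(2.010000) = 2.248781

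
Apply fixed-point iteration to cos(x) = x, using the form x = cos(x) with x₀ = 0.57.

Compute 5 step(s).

Equation: cos(x) = x
Fixed-point form: x = cos(x)
x₀ = 0.57

x_1 = g(0.570000) = 0.841901
x_2 = g(0.841901) = 0.666046
x_3 = g(0.666046) = 0.786271
x_4 = g(0.786271) = 0.706489
x_5 = g(0.706489) = 0.760646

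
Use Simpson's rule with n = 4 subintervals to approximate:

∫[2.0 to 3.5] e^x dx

f(x) = e^x
a = 2.0, b = 3.5, n = 4
h = (b - a)/n = 0.375000

Simpson's rule: (h/3)[f(x₀) + 4f(x₁) + 2f(x₂) + ... + f(xₙ)]

x_0 = 2.0000, f(x_0) = 7.389056, coefficient = 1
x_1 = 2.3750, f(x_1) = 10.751013, coefficient = 4
x_2 = 2.7500, f(x_2) = 15.642632, coefficient = 2
x_3 = 3.1250, f(x_3) = 22.759895, coefficient = 4
x_4 = 3.5000, f(x_4) = 33.115452, coefficient = 1

I ≈ (0.375000/3) × 205.833405 = 25.729176
Exact value: 25.726396
Error: 0.002780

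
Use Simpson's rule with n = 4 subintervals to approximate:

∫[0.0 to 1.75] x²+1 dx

f(x) = x²+1
a = 0.0, b = 1.75, n = 4
h = (b - a)/n = 0.437500

Simpson's rule: (h/3)[f(x₀) + 4f(x₁) + 2f(x₂) + ... + f(xₙ)]

x_0 = 0.0000, f(x_0) = 1.000000, coefficient = 1
x_1 = 0.4375, f(x_1) = 1.191406, coefficient = 4
x_2 = 0.8750, f(x_2) = 1.765625, coefficient = 2
x_3 = 1.3125, f(x_3) = 2.722656, coefficient = 4
x_4 = 1.7500, f(x_4) = 4.062500, coefficient = 1

I ≈ (0.437500/3) × 24.250000 = 3.536458
Exact value: 3.536458
Error: 0.000000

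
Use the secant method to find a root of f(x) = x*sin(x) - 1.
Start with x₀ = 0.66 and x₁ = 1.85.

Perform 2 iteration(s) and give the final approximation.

f(x) = x*sin(x) - 1
x₀ = 0.66, x₁ = 1.85

Secant formula: x_{n+1} = x_n - f(x_n)(x_n - x_{n-1})/(f(x_n) - f(x_{n-1}))

Iteration 1:
  f(0.660000) = -0.595343
  f(1.850000) = 0.778359
  x_2 = 1.850000 - 0.778359×(1.850000 - 0.660000)/(0.778359 - (-0.595343))
       = 1.175729
Iteration 2:
  f(1.850000) = 0.778359
  f(1.175729) = 0.085163
  x_3 = 1.175729 - 0.085163×(1.175729 - 1.850000)/(0.085163 - 0.778359)
       = 1.092891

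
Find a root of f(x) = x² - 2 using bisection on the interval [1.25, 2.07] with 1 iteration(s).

f(x) = x² - 2
Initial interval: [1.25, 2.07]

Iteration 1:
  c_1 = (1.250000 + 2.070000)/2 = 1.660000
  f(c_1) = f(1.660000) = 0.755600
  f(a) × f(c) < 0, new interval: [1.250000, 1.660000]

After 1 iteration(s), the approximation is c_1 = 1.660000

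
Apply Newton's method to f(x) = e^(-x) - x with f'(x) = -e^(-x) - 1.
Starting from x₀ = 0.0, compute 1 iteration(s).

f(x) = e^(-x) - x
f'(x) = -e^(-x) - 1
x₀ = 0.0

Newton-Raphson formula: x_{n+1} = x_n - f(x_n)/f'(x_n)

Iteration 1:
  f(0.000000) = 1.000000
  f'(0.000000) = -2.000000
  x_1 = 0.000000 - 1.000000/(-2.000000) = 0.500000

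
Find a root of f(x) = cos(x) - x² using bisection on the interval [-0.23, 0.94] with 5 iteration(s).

f(x) = cos(x) - x²
Initial interval: [-0.23, 0.94]

Iteration 1:
  c_1 = (-0.230000 + 0.940000)/2 = 0.355000
  f(c_1) = f(0.355000) = 0.811621
  f(a) × f(c) ≥ 0, new interval: [0.355000, 0.940000]
Iteration 2:
  c_2 = (0.355000 + 0.940000)/2 = 0.647500
  f(c_2) = f(0.647500) = 0.378338
  f(a) × f(c) ≥ 0, new interval: [0.647500, 0.940000]
Iteration 3:
  c_3 = (0.647500 + 0.940000)/2 = 0.793750
  f(c_3) = f(0.793750) = 0.071137
  f(a) × f(c) ≥ 0, new interval: [0.793750, 0.940000]
Iteration 4:
  c_4 = (0.793750 + 0.940000)/2 = 0.866875
  f(c_4) = f(0.866875) = -0.104260
  f(a) × f(c) < 0, new interval: [0.793750, 0.866875]
Iteration 5:
  c_5 = (0.793750 + 0.866875)/2 = 0.830313
  f(c_5) = f(0.830313) = -0.014774
  f(a) × f(c) < 0, new interval: [0.793750, 0.830313]

After 5 iteration(s), the approximation is c_5 = 0.830313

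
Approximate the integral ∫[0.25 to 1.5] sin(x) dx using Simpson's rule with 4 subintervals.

f(x) = sin(x)
a = 0.25, b = 1.5, n = 4
h = (b - a)/n = 0.312500

Simpson's rule: (h/3)[f(x₀) + 4f(x₁) + 2f(x₂) + ... + f(xₙ)]

x_0 = 0.2500, f(x_0) = 0.247404, coefficient = 1
x_1 = 0.5625, f(x_1) = 0.533303, coefficient = 4
x_2 = 0.8750, f(x_2) = 0.767544, coefficient = 2
x_3 = 1.1875, f(x_3) = 0.927437, coefficient = 4
x_4 = 1.5000, f(x_4) = 0.997495, coefficient = 1

I ≈ (0.312500/3) × 8.622944 = 0.898223
Exact value: 0.898175
Error: 0.000048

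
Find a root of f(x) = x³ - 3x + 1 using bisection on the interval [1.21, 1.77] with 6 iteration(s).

f(x) = x³ - 3x + 1
Initial interval: [1.21, 1.77]

Iteration 1:
  c_1 = (1.210000 + 1.770000)/2 = 1.490000
  f(c_1) = f(1.490000) = -0.162051
  f(a) × f(c) ≥ 0, new interval: [1.490000, 1.770000]
Iteration 2:
  c_2 = (1.490000 + 1.770000)/2 = 1.630000
  f(c_2) = f(1.630000) = 0.440747
  f(a) × f(c) < 0, new interval: [1.490000, 1.630000]
Iteration 3:
  c_3 = (1.490000 + 1.630000)/2 = 1.560000
  f(c_3) = f(1.560000) = 0.116416
  f(a) × f(c) < 0, new interval: [1.490000, 1.560000]
Iteration 4:
  c_4 = (1.490000 + 1.560000)/2 = 1.525000
  f(c_4) = f(1.525000) = -0.028422
  f(a) × f(c) ≥ 0, new interval: [1.525000, 1.560000]
Iteration 5:
  c_5 = (1.525000 + 1.560000)/2 = 1.542500
  f(c_5) = f(1.542500) = 0.042580
  f(a) × f(c) < 0, new interval: [1.525000, 1.542500]
Iteration 6:
  c_6 = (1.525000 + 1.542500)/2 = 1.533750
  f(c_6) = f(1.533750) = 0.006727
  f(a) × f(c) < 0, new interval: [1.525000, 1.533750]

After 6 iteration(s), the approximation is c_6 = 1.533750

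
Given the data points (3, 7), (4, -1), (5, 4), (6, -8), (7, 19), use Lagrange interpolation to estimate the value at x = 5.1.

Lagrange interpolation formula:
P(x) = Σ yᵢ × Lᵢ(x)
where Lᵢ(x) = Π_{j≠i} (x - xⱼ)/(xᵢ - xⱼ)

L_0(5.1) = (5.1 - 4)/(3 - 4) × (5.1 - 5)/(3 - 5) × (5.1 - 6)/(3 - 6) × (5.1 - 7)/(3 - 7) = 0.007837
L_1(5.1) = (5.1 - 3)/(4 - 3) × (5.1 - 5)/(4 - 5) × (5.1 - 6)/(4 - 6) × (5.1 - 7)/(4 - 7) = -0.059850
L_2(5.1) = (5.1 - 3)/(5 - 3) × (5.1 - 4)/(5 - 4) × (5.1 - 6)/(5 - 6) × (5.1 - 7)/(5 - 7) = 0.987525
L_3(5.1) = (5.1 - 3)/(6 - 3) × (5.1 - 4)/(6 - 4) × (5.1 - 5)/(6 - 5) × (5.1 - 7)/(6 - 7) = 0.073150
L_4(5.1) = (5.1 - 3)/(7 - 3) × (5.1 - 4)/(7 - 4) × (5.1 - 5)/(7 - 5) × (5.1 - 6)/(7 - 6) = -0.008662

P(5.1) = 7×L_0(5.1) + (-1)×L_1(5.1) + 4×L_2(5.1) + (-8)×L_3(5.1) + 19×L_4(5.1)
P(5.1) = 3.315025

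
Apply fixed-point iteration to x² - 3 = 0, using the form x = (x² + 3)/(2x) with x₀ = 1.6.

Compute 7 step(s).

Equation: x² - 3 = 0
Fixed-point form: x = (x² + 3)/(2x)
x₀ = 1.6

x_1 = g(1.600000) = 1.737500
x_2 = g(1.737500) = 1.732059
x_3 = g(1.732059) = 1.732051
x_4 = g(1.732051) = 1.732051
x_5 = g(1.732051) = 1.732051
x_6 = g(1.732051) = 1.732051
x_7 = g(1.732051) = 1.732051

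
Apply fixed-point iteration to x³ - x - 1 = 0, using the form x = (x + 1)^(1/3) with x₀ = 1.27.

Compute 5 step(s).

Equation: x³ - x - 1 = 0
Fixed-point form: x = (x + 1)^(1/3)
x₀ = 1.27

x_1 = g(1.270000) = 1.314242
x_2 = g(1.314242) = 1.322725
x_3 = g(1.322725) = 1.324339
x_4 = g(1.324339) = 1.324646
x_5 = g(1.324646) = 1.324704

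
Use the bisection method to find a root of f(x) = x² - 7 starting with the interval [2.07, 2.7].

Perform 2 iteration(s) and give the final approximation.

f(x) = x² - 7
Initial interval: [2.07, 2.7]

Iteration 1:
  c_1 = (2.070000 + 2.700000)/2 = 2.385000
  f(c_1) = f(2.385000) = -1.311775
  f(a) × f(c) ≥ 0, new interval: [2.385000, 2.700000]
Iteration 2:
  c_2 = (2.385000 + 2.700000)/2 = 2.542500
  f(c_2) = f(2.542500) = -0.535694
  f(a) × f(c) ≥ 0, new interval: [2.542500, 2.700000]

After 2 iteration(s), the approximation is c_2 = 2.542500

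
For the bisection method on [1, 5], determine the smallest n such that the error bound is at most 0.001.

We need (b-a)/2^n ≤ 0.001
(5 - 1)/2^n ≤ 0.001
4/2^n ≤ 0.001
2^n ≥ 4000
n ≥ log₂(4000) = 11.97
n ≥ 12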